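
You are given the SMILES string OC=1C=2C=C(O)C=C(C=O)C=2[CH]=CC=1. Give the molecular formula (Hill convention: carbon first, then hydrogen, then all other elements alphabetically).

C11H8O3

Walk through each heavy atom and fill implicit hydrogens from standard valence (C 4, N 3, O 2, S 2, halogen 1):
  atom 1: O, bond orders sum to 1 (valence 2) → 1 H
  atom 2: C, bond orders sum to 4 (valence 4) → 0 H
  atom 3: C, bond orders sum to 4 (valence 4) → 0 H
  atom 4: C, bond orders sum to 3 (valence 4) → 1 H
  atom 5: C, bond orders sum to 4 (valence 4) → 0 H
  atom 6: O, bond orders sum to 1 (valence 2) → 1 H
  atom 7: C, bond orders sum to 3 (valence 4) → 1 H
  atom 8: C, bond orders sum to 4 (valence 4) → 0 H
  atom 9: C, bond orders sum to 3 (valence 4) → 1 H
  atom 10: O, bond orders sum to 2 (valence 2) → 0 H
  atom 11: C, bond orders sum to 4 (valence 4) → 0 H
  atom 12: C with explicit H count 1
  atom 13: C, bond orders sum to 3 (valence 4) → 1 H
  atom 14: C, bond orders sum to 3 (valence 4) → 1 H
Totals → C:11, H:8, O:3.
In Hill order: C11H8O3.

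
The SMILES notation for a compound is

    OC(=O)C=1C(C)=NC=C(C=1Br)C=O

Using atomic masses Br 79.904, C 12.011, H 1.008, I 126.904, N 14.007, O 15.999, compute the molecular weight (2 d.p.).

First, the molecular formula is C8H6BrNO3 (counting implicit H from valence).
  Br: 1 × 79.904 = 79.904
  C: 8 × 12.011 = 96.088
  H: 6 × 1.008 = 6.048
  N: 1 × 14.007 = 14.007
  O: 3 × 15.999 = 47.997
Sum: 1×79.904 + 8×12.011 + 6×1.008 + 1×14.007 + 3×15.999 = 244.044 → 244.04 g/mol.

244.04 g/mol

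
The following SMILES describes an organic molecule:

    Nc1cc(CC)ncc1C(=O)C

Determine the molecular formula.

C9H12N2O

Walk through each heavy atom and fill implicit hydrogens from standard valence (C 4, N 3, O 2, S 2, halogen 1); for lowercase aromatic atoms, an aromatic c carries 1 H when it has two neighbours and 0 H with three, and aromatic n carries 0 H:
  atom 1: N, bond orders sum to 1 (valence 3) → 2 H
  atom 2: aromatic c, 3 neighbours → 0 H
  atom 3: aromatic c, 2 neighbours → 1 H
  atom 4: aromatic c, 3 neighbours → 0 H
  atom 5: C, bond orders sum to 2 (valence 4) → 2 H
  atom 6: C, bond orders sum to 1 (valence 4) → 3 H
  atom 7: aromatic n, 2 neighbours → 0 H
  atom 8: aromatic c, 2 neighbours → 1 H
  atom 9: aromatic c, 3 neighbours → 0 H
  atom 10: C, bond orders sum to 4 (valence 4) → 0 H
  atom 11: O, bond orders sum to 2 (valence 2) → 0 H
  atom 12: C, bond orders sum to 1 (valence 4) → 3 H
Totals → C:9, H:12, N:2, O:1.
In Hill order: C9H12N2O.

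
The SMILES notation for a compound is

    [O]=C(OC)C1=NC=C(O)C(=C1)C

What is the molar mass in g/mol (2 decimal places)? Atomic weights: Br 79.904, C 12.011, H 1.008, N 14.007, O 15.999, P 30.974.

First, the molecular formula is C8H9NO3 (counting implicit H from valence).
  C: 8 × 12.011 = 96.088
  H: 9 × 1.008 = 9.072
  N: 1 × 14.007 = 14.007
  O: 3 × 15.999 = 47.997
Sum: 8×12.011 + 9×1.008 + 1×14.007 + 3×15.999 = 167.164 → 167.16 g/mol.

167.16 g/mol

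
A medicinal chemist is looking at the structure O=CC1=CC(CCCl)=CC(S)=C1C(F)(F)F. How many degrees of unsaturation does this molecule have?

5

Degree of unsaturation = (number of rings) + (number of π bonds).
Ring closures in the SMILES: 1.
π bonds: 4 double bonds (each 1 DoU) → 4 DoU from unsaturation.
Total DoU = 1 + 4 = 5.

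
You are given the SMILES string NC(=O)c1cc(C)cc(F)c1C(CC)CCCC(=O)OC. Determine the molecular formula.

Walk through each heavy atom and fill implicit hydrogens from standard valence (C 4, N 3, O 2, S 2, halogen 1); for lowercase aromatic atoms, an aromatic c carries 1 H when it has two neighbours and 0 H with three, and aromatic n carries 0 H:
  atom 1: N, bond orders sum to 1 (valence 3) → 2 H
  atom 2: C, bond orders sum to 4 (valence 4) → 0 H
  atom 3: O, bond orders sum to 2 (valence 2) → 0 H
  atom 4: aromatic c, 3 neighbours → 0 H
  atom 5: aromatic c, 2 neighbours → 1 H
  atom 6: aromatic c, 3 neighbours → 0 H
  atom 7: C, bond orders sum to 1 (valence 4) → 3 H
  atom 8: aromatic c, 2 neighbours → 1 H
  atom 9: aromatic c, 3 neighbours → 0 H
  atom 10: F (halogen, monovalent) → 0 H
  atom 11: aromatic c, 3 neighbours → 0 H
  atom 12: C, bond orders sum to 3 (valence 4) → 1 H
  atom 13: C, bond orders sum to 2 (valence 4) → 2 H
  atom 14: C, bond orders sum to 1 (valence 4) → 3 H
  atom 15: C, bond orders sum to 2 (valence 4) → 2 H
  atom 16: C, bond orders sum to 2 (valence 4) → 2 H
  atom 17: C, bond orders sum to 2 (valence 4) → 2 H
  atom 18: C, bond orders sum to 4 (valence 4) → 0 H
  atom 19: O, bond orders sum to 2 (valence 2) → 0 H
  atom 20: O, bond orders sum to 2 (valence 2) → 0 H
  atom 21: C, bond orders sum to 1 (valence 4) → 3 H
Totals → C:16, H:22, F:1, N:1, O:3.

C16H22FNO3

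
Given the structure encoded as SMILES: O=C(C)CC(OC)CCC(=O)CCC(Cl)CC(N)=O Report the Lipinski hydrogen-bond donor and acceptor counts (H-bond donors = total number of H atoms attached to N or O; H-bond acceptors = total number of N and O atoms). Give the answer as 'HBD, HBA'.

2, 5

Donors: find every N or O and count the H atoms it carries.
  atom 1 (O): bond orders sum to 2 → 0 H
  atom 6 (O): bond orders sum to 2 → 0 H
  atom 11 (O): bond orders sum to 2 → 0 H
  atom 18 (N): bond orders sum to 1 → 2 H
  atom 19 (O): bond orders sum to 2 → 0 H
Lipinski HBD = 2.
Acceptors: N atoms = 1, O atoms = 4 → HBA = 5.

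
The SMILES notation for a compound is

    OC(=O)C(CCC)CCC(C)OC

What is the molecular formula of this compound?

C10H20O3

Walk through each heavy atom and fill implicit hydrogens from standard valence (C 4, N 3, O 2, S 2, halogen 1):
  atom 1: O, bond orders sum to 1 (valence 2) → 1 H
  atom 2: C, bond orders sum to 4 (valence 4) → 0 H
  atom 3: O, bond orders sum to 2 (valence 2) → 0 H
  atom 4: C, bond orders sum to 3 (valence 4) → 1 H
  atom 5: C, bond orders sum to 2 (valence 4) → 2 H
  atom 6: C, bond orders sum to 2 (valence 4) → 2 H
  atom 7: C, bond orders sum to 1 (valence 4) → 3 H
  atom 8: C, bond orders sum to 2 (valence 4) → 2 H
  atom 9: C, bond orders sum to 2 (valence 4) → 2 H
  atom 10: C, bond orders sum to 3 (valence 4) → 1 H
  atom 11: C, bond orders sum to 1 (valence 4) → 3 H
  atom 12: O, bond orders sum to 2 (valence 2) → 0 H
  atom 13: C, bond orders sum to 1 (valence 4) → 3 H
Totals → C:10, H:20, O:3.
In Hill order: C10H20O3.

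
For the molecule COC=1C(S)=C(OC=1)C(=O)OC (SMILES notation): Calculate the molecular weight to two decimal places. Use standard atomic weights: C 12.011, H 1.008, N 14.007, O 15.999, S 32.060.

First, the molecular formula is C7H8O4S (counting implicit H from valence).
  C: 7 × 12.011 = 84.077
  H: 8 × 1.008 = 8.064
  O: 4 × 15.999 = 63.996
  S: 1 × 32.060 = 32.060
Sum: 7×12.011 + 8×1.008 + 4×15.999 + 1×32.060 = 188.197 → 188.20 g/mol.

188.20 g/mol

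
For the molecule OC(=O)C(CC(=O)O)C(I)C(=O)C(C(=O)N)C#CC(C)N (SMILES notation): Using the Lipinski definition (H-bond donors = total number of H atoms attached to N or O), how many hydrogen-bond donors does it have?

Donors: find every N or O and count the H atoms it carries.
  atom 1 (O): bond orders sum to 1 → 1 H
  atom 3 (O): bond orders sum to 2 → 0 H
  atom 7 (O): bond orders sum to 2 → 0 H
  atom 8 (O): bond orders sum to 1 → 1 H
  atom 12 (O): bond orders sum to 2 → 0 H
  atom 15 (O): bond orders sum to 2 → 0 H
  atom 16 (N): bond orders sum to 1 → 2 H
  atom 21 (N): bond orders sum to 1 → 2 H
Lipinski HBD = 6.

6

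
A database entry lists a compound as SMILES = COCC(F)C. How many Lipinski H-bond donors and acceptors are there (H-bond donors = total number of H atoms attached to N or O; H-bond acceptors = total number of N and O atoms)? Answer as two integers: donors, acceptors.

0, 1

Donors: find every N or O and count the H atoms it carries.
  atom 2 (O): bond orders sum to 2 → 0 H
Lipinski HBD = 0.
Acceptors: N atoms = 0, O atoms = 1 → HBA = 1.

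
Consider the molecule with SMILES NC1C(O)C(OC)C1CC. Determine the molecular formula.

Walk through each heavy atom and fill implicit hydrogens from standard valence (C 4, N 3, O 2, S 2, halogen 1):
  atom 1: N, bond orders sum to 1 (valence 3) → 2 H
  atom 2: C, bond orders sum to 3 (valence 4) → 1 H
  atom 3: C, bond orders sum to 3 (valence 4) → 1 H
  atom 4: O, bond orders sum to 1 (valence 2) → 1 H
  atom 5: C, bond orders sum to 3 (valence 4) → 1 H
  atom 6: O, bond orders sum to 2 (valence 2) → 0 H
  atom 7: C, bond orders sum to 1 (valence 4) → 3 H
  atom 8: C, bond orders sum to 3 (valence 4) → 1 H
  atom 9: C, bond orders sum to 2 (valence 4) → 2 H
  atom 10: C, bond orders sum to 1 (valence 4) → 3 H
Totals → C:7, H:15, N:1, O:2.
In Hill order: C7H15NO2.

C7H15NO2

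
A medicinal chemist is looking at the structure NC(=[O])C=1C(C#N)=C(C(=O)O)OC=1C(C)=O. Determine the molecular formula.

Walk through each heavy atom and fill implicit hydrogens from standard valence (C 4, N 3, O 2, S 2, halogen 1):
  atom 1: N, bond orders sum to 1 (valence 3) → 2 H
  atom 2: C, bond orders sum to 4 (valence 4) → 0 H
  atom 3: O with explicit H count 0
  atom 4: C, bond orders sum to 4 (valence 4) → 0 H
  atom 5: C, bond orders sum to 4 (valence 4) → 0 H
  atom 6: C, bond orders sum to 4 (valence 4) → 0 H
  atom 7: N, bond orders sum to 3 (valence 3) → 0 H
  atom 8: C, bond orders sum to 4 (valence 4) → 0 H
  atom 9: C, bond orders sum to 4 (valence 4) → 0 H
  atom 10: O, bond orders sum to 2 (valence 2) → 0 H
  atom 11: O, bond orders sum to 1 (valence 2) → 1 H
  atom 12: O, bond orders sum to 2 (valence 2) → 0 H
  atom 13: C, bond orders sum to 4 (valence 4) → 0 H
  atom 14: C, bond orders sum to 4 (valence 4) → 0 H
  atom 15: C, bond orders sum to 1 (valence 4) → 3 H
  atom 16: O, bond orders sum to 2 (valence 2) → 0 H
Totals → C:9, H:6, N:2, O:5.

C9H6N2O5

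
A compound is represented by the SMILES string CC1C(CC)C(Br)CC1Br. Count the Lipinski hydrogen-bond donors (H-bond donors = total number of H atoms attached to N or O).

Donors: find every N or O and count the H atoms it carries.
  (no N or O atoms present)
Lipinski HBD = 0.

0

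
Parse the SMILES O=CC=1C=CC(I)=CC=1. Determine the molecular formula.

C7H5IO

Walk through each heavy atom and fill implicit hydrogens from standard valence (C 4, N 3, O 2, S 2, halogen 1):
  atom 1: O, bond orders sum to 2 (valence 2) → 0 H
  atom 2: C, bond orders sum to 3 (valence 4) → 1 H
  atom 3: C, bond orders sum to 4 (valence 4) → 0 H
  atom 4: C, bond orders sum to 3 (valence 4) → 1 H
  atom 5: C, bond orders sum to 3 (valence 4) → 1 H
  atom 6: C, bond orders sum to 4 (valence 4) → 0 H
  atom 7: I (halogen, monovalent) → 0 H
  atom 8: C, bond orders sum to 3 (valence 4) → 1 H
  atom 9: C, bond orders sum to 3 (valence 4) → 1 H
Totals → C:7, H:5, I:1, O:1.
In Hill order: C7H5IO.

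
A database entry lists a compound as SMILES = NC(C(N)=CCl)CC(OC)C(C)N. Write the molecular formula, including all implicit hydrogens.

Walk through each heavy atom and fill implicit hydrogens from standard valence (C 4, N 3, O 2, S 2, halogen 1):
  atom 1: N, bond orders sum to 1 (valence 3) → 2 H
  atom 2: C, bond orders sum to 3 (valence 4) → 1 H
  atom 3: C, bond orders sum to 4 (valence 4) → 0 H
  atom 4: N, bond orders sum to 1 (valence 3) → 2 H
  atom 5: C, bond orders sum to 3 (valence 4) → 1 H
  atom 6: Cl (halogen, monovalent) → 0 H
  atom 7: C, bond orders sum to 2 (valence 4) → 2 H
  atom 8: C, bond orders sum to 3 (valence 4) → 1 H
  atom 9: O, bond orders sum to 2 (valence 2) → 0 H
  atom 10: C, bond orders sum to 1 (valence 4) → 3 H
  atom 11: C, bond orders sum to 3 (valence 4) → 1 H
  atom 12: C, bond orders sum to 1 (valence 4) → 3 H
  atom 13: N, bond orders sum to 1 (valence 3) → 2 H
Totals → C:8, H:18, Cl:1, N:3, O:1.
In Hill order: C8H18ClN3O.

C8H18ClN3O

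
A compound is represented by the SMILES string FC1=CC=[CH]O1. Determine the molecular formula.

Walk through each heavy atom and fill implicit hydrogens from standard valence (C 4, N 3, O 2, S 2, halogen 1):
  atom 1: F (halogen, monovalent) → 0 H
  atom 2: C, bond orders sum to 4 (valence 4) → 0 H
  atom 3: C, bond orders sum to 3 (valence 4) → 1 H
  atom 4: C, bond orders sum to 3 (valence 4) → 1 H
  atom 5: C with explicit H count 1
  atom 6: O, bond orders sum to 2 (valence 2) → 0 H
Totals → C:4, H:3, F:1, O:1.
In Hill order: C4H3FO.

C4H3FO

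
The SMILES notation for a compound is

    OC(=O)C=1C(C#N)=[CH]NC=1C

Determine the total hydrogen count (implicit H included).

Walk through each heavy atom and fill implicit hydrogens from standard valence (C 4, N 3, O 2, S 2, halogen 1):
  atom 1: O, bond orders sum to 1 (valence 2) → 1 H
  atom 2: C, bond orders sum to 4 (valence 4) → 0 H
  atom 3: O, bond orders sum to 2 (valence 2) → 0 H
  atom 4: C, bond orders sum to 4 (valence 4) → 0 H
  atom 5: C, bond orders sum to 4 (valence 4) → 0 H
  atom 6: C, bond orders sum to 4 (valence 4) → 0 H
  atom 7: N, bond orders sum to 3 (valence 3) → 0 H
  atom 8: C with explicit H count 1
  atom 9: N, bond orders sum to 2 (valence 3) → 1 H
  atom 10: C, bond orders sum to 4 (valence 4) → 0 H
  atom 11: C, bond orders sum to 1 (valence 4) → 3 H
Total hydrogens: 6.

6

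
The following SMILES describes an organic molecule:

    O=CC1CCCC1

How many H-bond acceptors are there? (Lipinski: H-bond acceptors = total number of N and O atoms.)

1

N atoms: 0; O atoms: 1.
Lipinski HBA = 0 + 1 = 1.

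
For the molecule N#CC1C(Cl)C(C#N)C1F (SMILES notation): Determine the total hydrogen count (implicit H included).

Walk through each heavy atom and fill implicit hydrogens from standard valence (C 4, N 3, O 2, S 2, halogen 1):
  atom 1: N, bond orders sum to 3 (valence 3) → 0 H
  atom 2: C, bond orders sum to 4 (valence 4) → 0 H
  atom 3: C, bond orders sum to 3 (valence 4) → 1 H
  atom 4: C, bond orders sum to 3 (valence 4) → 1 H
  atom 5: Cl (halogen, monovalent) → 0 H
  atom 6: C, bond orders sum to 3 (valence 4) → 1 H
  atom 7: C, bond orders sum to 4 (valence 4) → 0 H
  atom 8: N, bond orders sum to 3 (valence 3) → 0 H
  atom 9: C, bond orders sum to 3 (valence 4) → 1 H
  atom 10: F (halogen, monovalent) → 0 H
Total hydrogens: 4.

4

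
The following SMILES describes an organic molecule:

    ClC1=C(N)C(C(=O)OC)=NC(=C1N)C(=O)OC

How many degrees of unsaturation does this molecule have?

6

Molecular formula: C9H10ClN3O4.
DoU = (2C + 2 + N − H − X) / 2, where X is the halogen count and O/S are ignored.
    = (2·9 + 2 + 3 − 10 − 1) / 2 = 12 / 2 = 6.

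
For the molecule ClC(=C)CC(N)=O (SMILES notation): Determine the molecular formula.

Walk through each heavy atom and fill implicit hydrogens from standard valence (C 4, N 3, O 2, S 2, halogen 1):
  atom 1: Cl (halogen, monovalent) → 0 H
  atom 2: C, bond orders sum to 4 (valence 4) → 0 H
  atom 3: C, bond orders sum to 2 (valence 4) → 2 H
  atom 4: C, bond orders sum to 2 (valence 4) → 2 H
  atom 5: C, bond orders sum to 4 (valence 4) → 0 H
  atom 6: N, bond orders sum to 1 (valence 3) → 2 H
  atom 7: O, bond orders sum to 2 (valence 2) → 0 H
Totals → C:4, H:6, Cl:1, N:1, O:1.
In Hill order: C4H6ClNO.

C4H6ClNO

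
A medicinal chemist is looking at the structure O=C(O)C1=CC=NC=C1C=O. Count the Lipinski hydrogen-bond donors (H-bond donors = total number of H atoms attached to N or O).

1

Donors: find every N or O and count the H atoms it carries.
  atom 1 (O): bond orders sum to 2 → 0 H
  atom 3 (O): bond orders sum to 1 → 1 H
  atom 7 (N): bond orders sum to 3 → 0 H
  atom 11 (O): bond orders sum to 2 → 0 H
Lipinski HBD = 1.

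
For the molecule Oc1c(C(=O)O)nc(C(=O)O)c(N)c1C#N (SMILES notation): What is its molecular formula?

C8H5N3O5

Walk through each heavy atom and fill implicit hydrogens from standard valence (C 4, N 3, O 2, S 2, halogen 1); for lowercase aromatic atoms, an aromatic c carries 1 H when it has two neighbours and 0 H with three, and aromatic n carries 0 H:
  atom 1: O, bond orders sum to 1 (valence 2) → 1 H
  atom 2: aromatic c, 3 neighbours → 0 H
  atom 3: aromatic c, 3 neighbours → 0 H
  atom 4: C, bond orders sum to 4 (valence 4) → 0 H
  atom 5: O, bond orders sum to 2 (valence 2) → 0 H
  atom 6: O, bond orders sum to 1 (valence 2) → 1 H
  atom 7: aromatic n, 2 neighbours → 0 H
  atom 8: aromatic c, 3 neighbours → 0 H
  atom 9: C, bond orders sum to 4 (valence 4) → 0 H
  atom 10: O, bond orders sum to 2 (valence 2) → 0 H
  atom 11: O, bond orders sum to 1 (valence 2) → 1 H
  atom 12: aromatic c, 3 neighbours → 0 H
  atom 13: N, bond orders sum to 1 (valence 3) → 2 H
  atom 14: aromatic c, 3 neighbours → 0 H
  atom 15: C, bond orders sum to 4 (valence 4) → 0 H
  atom 16: N, bond orders sum to 3 (valence 3) → 0 H
Totals → C:8, H:5, N:3, O:5.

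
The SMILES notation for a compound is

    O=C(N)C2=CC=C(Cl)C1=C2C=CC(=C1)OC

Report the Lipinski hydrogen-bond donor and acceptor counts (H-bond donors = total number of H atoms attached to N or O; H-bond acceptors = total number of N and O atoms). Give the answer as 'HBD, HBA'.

Donors: find every N or O and count the H atoms it carries.
  atom 1 (O): bond orders sum to 2 → 0 H
  atom 3 (N): bond orders sum to 1 → 2 H
  atom 15 (O): bond orders sum to 2 → 0 H
Lipinski HBD = 2.
Acceptors: N atoms = 1, O atoms = 2 → HBA = 3.

2, 3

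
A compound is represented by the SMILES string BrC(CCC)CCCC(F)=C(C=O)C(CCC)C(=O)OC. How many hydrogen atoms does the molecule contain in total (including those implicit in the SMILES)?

26

Walk through each heavy atom and fill implicit hydrogens from standard valence (C 4, N 3, O 2, S 2, halogen 1):
  atom 1: Br (halogen, monovalent) → 0 H
  atom 2: C, bond orders sum to 3 (valence 4) → 1 H
  atom 3: C, bond orders sum to 2 (valence 4) → 2 H
  atom 4: C, bond orders sum to 2 (valence 4) → 2 H
  atom 5: C, bond orders sum to 1 (valence 4) → 3 H
  atom 6: C, bond orders sum to 2 (valence 4) → 2 H
  atom 7: C, bond orders sum to 2 (valence 4) → 2 H
  atom 8: C, bond orders sum to 2 (valence 4) → 2 H
  atom 9: C, bond orders sum to 4 (valence 4) → 0 H
  atom 10: F (halogen, monovalent) → 0 H
  atom 11: C, bond orders sum to 4 (valence 4) → 0 H
  atom 12: C, bond orders sum to 3 (valence 4) → 1 H
  atom 13: O, bond orders sum to 2 (valence 2) → 0 H
  atom 14: C, bond orders sum to 3 (valence 4) → 1 H
  atom 15: C, bond orders sum to 2 (valence 4) → 2 H
  atom 16: C, bond orders sum to 2 (valence 4) → 2 H
  atom 17: C, bond orders sum to 1 (valence 4) → 3 H
  atom 18: C, bond orders sum to 4 (valence 4) → 0 H
  atom 19: O, bond orders sum to 2 (valence 2) → 0 H
  atom 20: O, bond orders sum to 2 (valence 2) → 0 H
  atom 21: C, bond orders sum to 1 (valence 4) → 3 H
Total hydrogens: 26.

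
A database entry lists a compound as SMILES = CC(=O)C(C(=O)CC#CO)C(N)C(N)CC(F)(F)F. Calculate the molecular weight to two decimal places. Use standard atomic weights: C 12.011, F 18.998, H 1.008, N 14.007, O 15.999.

280.25 g/mol

First, the molecular formula is C11H15F3N2O3 (counting implicit H from valence).
  C: 11 × 12.011 = 132.121
  F: 3 × 18.998 = 56.994
  H: 15 × 1.008 = 15.120
  N: 2 × 14.007 = 28.014
  O: 3 × 15.999 = 47.997
Sum: 11×12.011 + 3×18.998 + 15×1.008 + 2×14.007 + 3×15.999 = 280.246 → 280.25 g/mol.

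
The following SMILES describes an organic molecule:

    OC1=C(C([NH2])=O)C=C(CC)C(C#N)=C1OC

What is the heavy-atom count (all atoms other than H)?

16

Every atom symbol written in the SMILES (organic subset) is one heavy atom; implicit H are not written.
Heavy atoms by element → C:11, N:2, O:3.
Total: 16.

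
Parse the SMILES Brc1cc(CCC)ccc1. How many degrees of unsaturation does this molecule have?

4

Molecular formula: C9H11Br.
DoU = (2C + 2 + N − H − X) / 2, where X is the halogen count and O/S are ignored.
    = (2·9 + 2 + 0 − 11 − 1) / 2 = 8 / 2 = 4.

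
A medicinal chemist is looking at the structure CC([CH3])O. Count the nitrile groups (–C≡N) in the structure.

Scan the SMILES for the nitrile motif — none present.
Groups that are present: 1 hydroxyl.

0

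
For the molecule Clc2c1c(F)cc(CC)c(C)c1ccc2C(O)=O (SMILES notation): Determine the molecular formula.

Walk through each heavy atom and fill implicit hydrogens from standard valence (C 4, N 3, O 2, S 2, halogen 1); for lowercase aromatic atoms, an aromatic c carries 1 H when it has two neighbours and 0 H with three, and aromatic n carries 0 H:
  atom 1: Cl (halogen, monovalent) → 0 H
  atom 2: aromatic c, 3 neighbours → 0 H
  atom 3: aromatic c, 3 neighbours → 0 H
  atom 4: aromatic c, 3 neighbours → 0 H
  atom 5: F (halogen, monovalent) → 0 H
  atom 6: aromatic c, 2 neighbours → 1 H
  atom 7: aromatic c, 3 neighbours → 0 H
  atom 8: C, bond orders sum to 2 (valence 4) → 2 H
  atom 9: C, bond orders sum to 1 (valence 4) → 3 H
  atom 10: aromatic c, 3 neighbours → 0 H
  atom 11: C, bond orders sum to 1 (valence 4) → 3 H
  atom 12: aromatic c, 3 neighbours → 0 H
  atom 13: aromatic c, 2 neighbours → 1 H
  atom 14: aromatic c, 2 neighbours → 1 H
  atom 15: aromatic c, 3 neighbours → 0 H
  atom 16: C, bond orders sum to 4 (valence 4) → 0 H
  atom 17: O, bond orders sum to 1 (valence 2) → 1 H
  atom 18: O, bond orders sum to 2 (valence 2) → 0 H
Totals → C:14, H:12, Cl:1, F:1, O:2.

C14H12ClFO2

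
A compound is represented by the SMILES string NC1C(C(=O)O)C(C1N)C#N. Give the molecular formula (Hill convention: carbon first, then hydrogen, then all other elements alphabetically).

C6H9N3O2

Walk through each heavy atom and fill implicit hydrogens from standard valence (C 4, N 3, O 2, S 2, halogen 1):
  atom 1: N, bond orders sum to 1 (valence 3) → 2 H
  atom 2: C, bond orders sum to 3 (valence 4) → 1 H
  atom 3: C, bond orders sum to 3 (valence 4) → 1 H
  atom 4: C, bond orders sum to 4 (valence 4) → 0 H
  atom 5: O, bond orders sum to 2 (valence 2) → 0 H
  atom 6: O, bond orders sum to 1 (valence 2) → 1 H
  atom 7: C, bond orders sum to 3 (valence 4) → 1 H
  atom 8: C, bond orders sum to 3 (valence 4) → 1 H
  atom 9: N, bond orders sum to 1 (valence 3) → 2 H
  atom 10: C, bond orders sum to 4 (valence 4) → 0 H
  atom 11: N, bond orders sum to 3 (valence 3) → 0 H
Totals → C:6, H:9, N:3, O:2.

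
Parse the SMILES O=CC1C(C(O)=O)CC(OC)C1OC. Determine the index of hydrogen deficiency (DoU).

Molecular formula: C9H14O5.
DoU = (2C + 2 + N − H − X) / 2, where X is the halogen count and O/S are ignored.
    = (2·9 + 2 + 0 − 14 − 0) / 2 = 6 / 2 = 3.

3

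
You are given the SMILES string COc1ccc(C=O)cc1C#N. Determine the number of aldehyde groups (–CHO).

The aldehyde motif appears at heavy-atom position 7 in the SMILES.
Other groups present: 1 ether, 1 nitrile.
Aldehyde count: 1.

1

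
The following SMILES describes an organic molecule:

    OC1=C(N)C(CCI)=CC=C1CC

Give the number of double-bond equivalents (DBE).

4

Degree of unsaturation = (number of rings) + (number of π bonds).
Ring closures in the SMILES: 1.
π bonds: 3 double bonds (each 1 DoU) → 3 DoU from unsaturation.
Total DoU = 1 + 3 = 4.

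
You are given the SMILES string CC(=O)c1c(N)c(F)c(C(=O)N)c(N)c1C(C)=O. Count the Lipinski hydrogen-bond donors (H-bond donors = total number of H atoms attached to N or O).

Donors: find every N or O and count the H atoms it carries.
  atom 3 (O): bond orders sum to 2 → 0 H
  atom 6 (N): bond orders sum to 1 → 2 H
  atom 11 (O): bond orders sum to 2 → 0 H
  atom 12 (N): bond orders sum to 1 → 2 H
  atom 14 (N): bond orders sum to 1 → 2 H
  atom 18 (O): bond orders sum to 2 → 0 H
Lipinski HBD = 6.

6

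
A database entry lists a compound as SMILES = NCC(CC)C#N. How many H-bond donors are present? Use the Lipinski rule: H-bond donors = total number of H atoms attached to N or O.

2

Donors: find every N or O and count the H atoms it carries.
  atom 1 (N): bond orders sum to 1 → 2 H
  atom 7 (N): bond orders sum to 3 → 0 H
Lipinski HBD = 2.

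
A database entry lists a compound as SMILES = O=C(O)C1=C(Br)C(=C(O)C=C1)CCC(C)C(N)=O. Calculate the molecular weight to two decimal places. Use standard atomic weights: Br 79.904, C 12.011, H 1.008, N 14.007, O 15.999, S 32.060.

316.15 g/mol

First, the molecular formula is C12H14BrNO4 (counting implicit H from valence).
  Br: 1 × 79.904 = 79.904
  C: 12 × 12.011 = 144.132
  H: 14 × 1.008 = 14.112
  N: 1 × 14.007 = 14.007
  O: 4 × 15.999 = 63.996
Sum: 1×79.904 + 12×12.011 + 14×1.008 + 1×14.007 + 4×15.999 = 316.151 → 316.15 g/mol.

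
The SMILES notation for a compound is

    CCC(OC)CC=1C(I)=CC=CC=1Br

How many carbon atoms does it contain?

11

Count every carbon token in the SMILES (each C, including those in ring-closure positions and inside branches).
Carbon count: 11.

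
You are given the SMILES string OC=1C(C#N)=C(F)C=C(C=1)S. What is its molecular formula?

Walk through each heavy atom and fill implicit hydrogens from standard valence (C 4, N 3, O 2, S 2, halogen 1):
  atom 1: O, bond orders sum to 1 (valence 2) → 1 H
  atom 2: C, bond orders sum to 4 (valence 4) → 0 H
  atom 3: C, bond orders sum to 4 (valence 4) → 0 H
  atom 4: C, bond orders sum to 4 (valence 4) → 0 H
  atom 5: N, bond orders sum to 3 (valence 3) → 0 H
  atom 6: C, bond orders sum to 4 (valence 4) → 0 H
  atom 7: F (halogen, monovalent) → 0 H
  atom 8: C, bond orders sum to 3 (valence 4) → 1 H
  atom 9: C, bond orders sum to 4 (valence 4) → 0 H
  atom 10: C, bond orders sum to 3 (valence 4) → 1 H
  atom 11: S, bond orders sum to 1 (valence 2) → 1 H
Totals → C:7, H:4, F:1, N:1, O:1, S:1.
In Hill order: C7H4FNOS.

C7H4FNOS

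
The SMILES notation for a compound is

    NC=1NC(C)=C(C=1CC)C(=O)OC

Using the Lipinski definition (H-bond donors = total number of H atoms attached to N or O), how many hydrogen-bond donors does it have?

Donors: find every N or O and count the H atoms it carries.
  atom 1 (N): bond orders sum to 1 → 2 H
  atom 3 (N): bond orders sum to 2 → 1 H
  atom 11 (O): bond orders sum to 2 → 0 H
  atom 12 (O): bond orders sum to 2 → 0 H
Lipinski HBD = 3.

3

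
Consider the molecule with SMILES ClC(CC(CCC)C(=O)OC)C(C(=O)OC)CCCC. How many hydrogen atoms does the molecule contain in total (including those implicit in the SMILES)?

Walk through each heavy atom and fill implicit hydrogens from standard valence (C 4, N 3, O 2, S 2, halogen 1):
  atom 1: Cl (halogen, monovalent) → 0 H
  atom 2: C, bond orders sum to 3 (valence 4) → 1 H
  atom 3: C, bond orders sum to 2 (valence 4) → 2 H
  atom 4: C, bond orders sum to 3 (valence 4) → 1 H
  atom 5: C, bond orders sum to 2 (valence 4) → 2 H
  atom 6: C, bond orders sum to 2 (valence 4) → 2 H
  atom 7: C, bond orders sum to 1 (valence 4) → 3 H
  atom 8: C, bond orders sum to 4 (valence 4) → 0 H
  atom 9: O, bond orders sum to 2 (valence 2) → 0 H
  atom 10: O, bond orders sum to 2 (valence 2) → 0 H
  atom 11: C, bond orders sum to 1 (valence 4) → 3 H
  atom 12: C, bond orders sum to 3 (valence 4) → 1 H
  atom 13: C, bond orders sum to 4 (valence 4) → 0 H
  atom 14: O, bond orders sum to 2 (valence 2) → 0 H
  atom 15: O, bond orders sum to 2 (valence 2) → 0 H
  atom 16: C, bond orders sum to 1 (valence 4) → 3 H
  atom 17: C, bond orders sum to 2 (valence 4) → 2 H
  atom 18: C, bond orders sum to 2 (valence 4) → 2 H
  atom 19: C, bond orders sum to 2 (valence 4) → 2 H
  atom 20: C, bond orders sum to 1 (valence 4) → 3 H
Total hydrogens: 27.

27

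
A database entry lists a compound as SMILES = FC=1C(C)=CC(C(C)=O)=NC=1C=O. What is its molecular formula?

C9H8FNO2

Walk through each heavy atom and fill implicit hydrogens from standard valence (C 4, N 3, O 2, S 2, halogen 1):
  atom 1: F (halogen, monovalent) → 0 H
  atom 2: C, bond orders sum to 4 (valence 4) → 0 H
  atom 3: C, bond orders sum to 4 (valence 4) → 0 H
  atom 4: C, bond orders sum to 1 (valence 4) → 3 H
  atom 5: C, bond orders sum to 3 (valence 4) → 1 H
  atom 6: C, bond orders sum to 4 (valence 4) → 0 H
  atom 7: C, bond orders sum to 4 (valence 4) → 0 H
  atom 8: C, bond orders sum to 1 (valence 4) → 3 H
  atom 9: O, bond orders sum to 2 (valence 2) → 0 H
  atom 10: N, bond orders sum to 3 (valence 3) → 0 H
  atom 11: C, bond orders sum to 4 (valence 4) → 0 H
  atom 12: C, bond orders sum to 3 (valence 4) → 1 H
  atom 13: O, bond orders sum to 2 (valence 2) → 0 H
Totals → C:9, H:8, F:1, N:1, O:2.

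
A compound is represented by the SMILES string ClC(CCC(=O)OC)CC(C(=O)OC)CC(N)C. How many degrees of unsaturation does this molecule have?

Molecular formula: C12H22ClNO4.
DoU = (2C + 2 + N − H − X) / 2, where X is the halogen count and O/S are ignored.
    = (2·12 + 2 + 1 − 22 − 1) / 2 = 4 / 2 = 2.

2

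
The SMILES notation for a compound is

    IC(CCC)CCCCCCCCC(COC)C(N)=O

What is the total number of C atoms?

Count every carbon token in the SMILES (each C, including those in ring-closure positions and inside branches).
Carbon count: 16.

16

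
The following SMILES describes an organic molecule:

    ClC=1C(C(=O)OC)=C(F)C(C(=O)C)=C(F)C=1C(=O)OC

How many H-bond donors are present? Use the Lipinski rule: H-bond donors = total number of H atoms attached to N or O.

Donors: find every N or O and count the H atoms it carries.
  atom 5 (O): bond orders sum to 2 → 0 H
  atom 6 (O): bond orders sum to 2 → 0 H
  atom 12 (O): bond orders sum to 2 → 0 H
  atom 18 (O): bond orders sum to 2 → 0 H
  atom 19 (O): bond orders sum to 2 → 0 H
Lipinski HBD = 0.

0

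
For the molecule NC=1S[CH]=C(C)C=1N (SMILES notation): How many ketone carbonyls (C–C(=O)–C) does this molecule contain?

Scan the SMILES for the ketone motif — none present.
Groups that are present: 2 primary amine.

0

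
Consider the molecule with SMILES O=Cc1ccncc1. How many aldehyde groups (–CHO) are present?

The aldehyde motif appears at heavy-atom position 2 in the SMILES.
Aldehyde count: 1.

1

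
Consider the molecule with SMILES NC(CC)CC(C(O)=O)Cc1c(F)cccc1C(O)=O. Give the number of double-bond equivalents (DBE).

6

Molecular formula: C14H18FNO4.
DoU = (2C + 2 + N − H − X) / 2, where X is the halogen count and O/S are ignored.
    = (2·14 + 2 + 1 − 18 − 1) / 2 = 12 / 2 = 6.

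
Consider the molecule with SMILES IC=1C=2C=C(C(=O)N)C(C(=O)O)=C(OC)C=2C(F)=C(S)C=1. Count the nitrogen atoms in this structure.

Scan the SMILES for N atoms (remember two-letter symbols like Cl and Br are single atoms).
Nitrogen count: 1.

1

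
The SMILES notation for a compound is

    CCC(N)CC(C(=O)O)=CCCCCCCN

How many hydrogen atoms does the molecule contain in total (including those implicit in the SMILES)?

Walk through each heavy atom and fill implicit hydrogens from standard valence (C 4, N 3, O 2, S 2, halogen 1):
  atom 1: C, bond orders sum to 1 (valence 4) → 3 H
  atom 2: C, bond orders sum to 2 (valence 4) → 2 H
  atom 3: C, bond orders sum to 3 (valence 4) → 1 H
  atom 4: N, bond orders sum to 1 (valence 3) → 2 H
  atom 5: C, bond orders sum to 2 (valence 4) → 2 H
  atom 6: C, bond orders sum to 4 (valence 4) → 0 H
  atom 7: C, bond orders sum to 4 (valence 4) → 0 H
  atom 8: O, bond orders sum to 2 (valence 2) → 0 H
  atom 9: O, bond orders sum to 1 (valence 2) → 1 H
  atom 10: C, bond orders sum to 3 (valence 4) → 1 H
  atom 11: C, bond orders sum to 2 (valence 4) → 2 H
  atom 12: C, bond orders sum to 2 (valence 4) → 2 H
  atom 13: C, bond orders sum to 2 (valence 4) → 2 H
  atom 14: C, bond orders sum to 2 (valence 4) → 2 H
  atom 15: C, bond orders sum to 2 (valence 4) → 2 H
  atom 16: C, bond orders sum to 2 (valence 4) → 2 H
  atom 17: N, bond orders sum to 1 (valence 3) → 2 H
Total hydrogens: 26.

26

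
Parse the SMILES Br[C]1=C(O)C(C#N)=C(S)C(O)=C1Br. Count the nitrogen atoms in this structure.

Scan the SMILES for N atoms (remember two-letter symbols like Cl and Br are single atoms).
Nitrogen count: 1.

1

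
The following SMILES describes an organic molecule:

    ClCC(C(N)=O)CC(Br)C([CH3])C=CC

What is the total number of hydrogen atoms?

Walk through each heavy atom and fill implicit hydrogens from standard valence (C 4, N 3, O 2, S 2, halogen 1):
  atom 1: Cl (halogen, monovalent) → 0 H
  atom 2: C, bond orders sum to 2 (valence 4) → 2 H
  atom 3: C, bond orders sum to 3 (valence 4) → 1 H
  atom 4: C, bond orders sum to 4 (valence 4) → 0 H
  atom 5: N, bond orders sum to 1 (valence 3) → 2 H
  atom 6: O, bond orders sum to 2 (valence 2) → 0 H
  atom 7: C, bond orders sum to 2 (valence 4) → 2 H
  atom 8: C, bond orders sum to 3 (valence 4) → 1 H
  atom 9: Br (halogen, monovalent) → 0 H
  atom 10: C, bond orders sum to 3 (valence 4) → 1 H
  atom 11: C with explicit H count 3
  atom 12: C, bond orders sum to 3 (valence 4) → 1 H
  atom 13: C, bond orders sum to 3 (valence 4) → 1 H
  atom 14: C, bond orders sum to 1 (valence 4) → 3 H
Total hydrogens: 17.

17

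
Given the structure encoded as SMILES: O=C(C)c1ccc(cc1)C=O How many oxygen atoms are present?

Scan the SMILES for O atoms (remember two-letter symbols like Cl and Br are single atoms).
Oxygen count: 2.

2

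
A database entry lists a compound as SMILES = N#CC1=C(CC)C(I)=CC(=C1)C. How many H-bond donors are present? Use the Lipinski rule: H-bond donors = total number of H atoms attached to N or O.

Donors: find every N or O and count the H atoms it carries.
  atom 1 (N): bond orders sum to 3 → 0 H
Lipinski HBD = 0.

0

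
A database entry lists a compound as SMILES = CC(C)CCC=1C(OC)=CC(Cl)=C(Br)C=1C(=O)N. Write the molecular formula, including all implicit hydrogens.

Walk through each heavy atom and fill implicit hydrogens from standard valence (C 4, N 3, O 2, S 2, halogen 1):
  atom 1: C, bond orders sum to 1 (valence 4) → 3 H
  atom 2: C, bond orders sum to 3 (valence 4) → 1 H
  atom 3: C, bond orders sum to 1 (valence 4) → 3 H
  atom 4: C, bond orders sum to 2 (valence 4) → 2 H
  atom 5: C, bond orders sum to 2 (valence 4) → 2 H
  atom 6: C, bond orders sum to 4 (valence 4) → 0 H
  atom 7: C, bond orders sum to 4 (valence 4) → 0 H
  atom 8: O, bond orders sum to 2 (valence 2) → 0 H
  atom 9: C, bond orders sum to 1 (valence 4) → 3 H
  atom 10: C, bond orders sum to 3 (valence 4) → 1 H
  atom 11: C, bond orders sum to 4 (valence 4) → 0 H
  atom 12: Cl (halogen, monovalent) → 0 H
  atom 13: C, bond orders sum to 4 (valence 4) → 0 H
  atom 14: Br (halogen, monovalent) → 0 H
  atom 15: C, bond orders sum to 4 (valence 4) → 0 H
  atom 16: C, bond orders sum to 4 (valence 4) → 0 H
  atom 17: O, bond orders sum to 2 (valence 2) → 0 H
  atom 18: N, bond orders sum to 1 (valence 3) → 2 H
Totals → C:13, H:17, Br:1, Cl:1, N:1, O:2.

C13H17BrClNO2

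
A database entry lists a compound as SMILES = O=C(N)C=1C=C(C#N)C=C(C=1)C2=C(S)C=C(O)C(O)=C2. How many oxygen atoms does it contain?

Scan the SMILES for O atoms (remember two-letter symbols like Cl and Br are single atoms).
Oxygen count: 3.

3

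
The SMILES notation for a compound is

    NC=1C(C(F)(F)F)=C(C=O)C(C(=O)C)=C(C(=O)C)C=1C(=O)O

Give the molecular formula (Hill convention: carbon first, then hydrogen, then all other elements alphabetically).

C13H10F3NO5

Walk through each heavy atom and fill implicit hydrogens from standard valence (C 4, N 3, O 2, S 2, halogen 1):
  atom 1: N, bond orders sum to 1 (valence 3) → 2 H
  atom 2: C, bond orders sum to 4 (valence 4) → 0 H
  atom 3: C, bond orders sum to 4 (valence 4) → 0 H
  atom 4: C, bond orders sum to 4 (valence 4) → 0 H
  atom 5: F (halogen, monovalent) → 0 H
  atom 6: F (halogen, monovalent) → 0 H
  atom 7: F (halogen, monovalent) → 0 H
  atom 8: C, bond orders sum to 4 (valence 4) → 0 H
  atom 9: C, bond orders sum to 3 (valence 4) → 1 H
  atom 10: O, bond orders sum to 2 (valence 2) → 0 H
  atom 11: C, bond orders sum to 4 (valence 4) → 0 H
  atom 12: C, bond orders sum to 4 (valence 4) → 0 H
  atom 13: O, bond orders sum to 2 (valence 2) → 0 H
  atom 14: C, bond orders sum to 1 (valence 4) → 3 H
  atom 15: C, bond orders sum to 4 (valence 4) → 0 H
  atom 16: C, bond orders sum to 4 (valence 4) → 0 H
  atom 17: O, bond orders sum to 2 (valence 2) → 0 H
  atom 18: C, bond orders sum to 1 (valence 4) → 3 H
  atom 19: C, bond orders sum to 4 (valence 4) → 0 H
  atom 20: C, bond orders sum to 4 (valence 4) → 0 H
  atom 21: O, bond orders sum to 2 (valence 2) → 0 H
  atom 22: O, bond orders sum to 1 (valence 2) → 1 H
Totals → C:13, H:10, F:3, N:1, O:5.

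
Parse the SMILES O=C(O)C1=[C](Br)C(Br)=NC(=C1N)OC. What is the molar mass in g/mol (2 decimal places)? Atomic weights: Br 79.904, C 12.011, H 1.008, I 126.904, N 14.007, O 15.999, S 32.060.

First, the molecular formula is C7H6Br2N2O3 (counting implicit H from valence).
  Br: 2 × 79.904 = 159.808
  C: 7 × 12.011 = 84.077
  H: 6 × 1.008 = 6.048
  N: 2 × 14.007 = 28.014
  O: 3 × 15.999 = 47.997
Sum: 2×79.904 + 7×12.011 + 6×1.008 + 2×14.007 + 3×15.999 = 325.944 → 325.94 g/mol.

325.94 g/mol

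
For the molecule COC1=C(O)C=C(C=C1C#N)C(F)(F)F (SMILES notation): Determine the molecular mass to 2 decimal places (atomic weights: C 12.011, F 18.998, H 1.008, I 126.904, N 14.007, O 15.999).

First, the molecular formula is C9H6F3NO2 (counting implicit H from valence).
  C: 9 × 12.011 = 108.099
  F: 3 × 18.998 = 56.994
  H: 6 × 1.008 = 6.048
  N: 1 × 14.007 = 14.007
  O: 2 × 15.999 = 31.998
Sum: 9×12.011 + 3×18.998 + 6×1.008 + 1×14.007 + 2×15.999 = 217.146 → 217.15 g/mol.

217.15 g/mol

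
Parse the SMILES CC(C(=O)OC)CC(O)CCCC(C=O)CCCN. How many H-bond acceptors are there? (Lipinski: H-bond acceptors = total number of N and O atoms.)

5

N atoms: 1; O atoms: 4.
Lipinski HBA = 1 + 4 = 5.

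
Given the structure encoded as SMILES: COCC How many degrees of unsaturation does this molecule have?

0

Molecular formula: C3H8O.
DoU = (2C + 2 + N − H − X) / 2, where X is the halogen count and O/S are ignored.
    = (2·3 + 2 + 0 − 8 − 0) / 2 = 0 / 2 = 0.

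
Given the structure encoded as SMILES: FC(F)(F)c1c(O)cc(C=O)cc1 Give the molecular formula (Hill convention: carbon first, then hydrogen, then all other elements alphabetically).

Walk through each heavy atom and fill implicit hydrogens from standard valence (C 4, N 3, O 2, S 2, halogen 1); for lowercase aromatic atoms, an aromatic c carries 1 H when it has two neighbours and 0 H with three, and aromatic n carries 0 H:
  atom 1: F (halogen, monovalent) → 0 H
  atom 2: C, bond orders sum to 4 (valence 4) → 0 H
  atom 3: F (halogen, monovalent) → 0 H
  atom 4: F (halogen, monovalent) → 0 H
  atom 5: aromatic c, 3 neighbours → 0 H
  atom 6: aromatic c, 3 neighbours → 0 H
  atom 7: O, bond orders sum to 1 (valence 2) → 1 H
  atom 8: aromatic c, 2 neighbours → 1 H
  atom 9: aromatic c, 3 neighbours → 0 H
  atom 10: C, bond orders sum to 3 (valence 4) → 1 H
  atom 11: O, bond orders sum to 2 (valence 2) → 0 H
  atom 12: aromatic c, 2 neighbours → 1 H
  atom 13: aromatic c, 2 neighbours → 1 H
Totals → C:8, H:5, F:3, O:2.
In Hill order: C8H5F3O2.

C8H5F3O2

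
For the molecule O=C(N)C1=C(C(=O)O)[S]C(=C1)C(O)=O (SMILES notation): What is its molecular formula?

C7H5NO5S

Walk through each heavy atom and fill implicit hydrogens from standard valence (C 4, N 3, O 2, S 2, halogen 1):
  atom 1: O, bond orders sum to 2 (valence 2) → 0 H
  atom 2: C, bond orders sum to 4 (valence 4) → 0 H
  atom 3: N, bond orders sum to 1 (valence 3) → 2 H
  atom 4: C, bond orders sum to 4 (valence 4) → 0 H
  atom 5: C, bond orders sum to 4 (valence 4) → 0 H
  atom 6: C, bond orders sum to 4 (valence 4) → 0 H
  atom 7: O, bond orders sum to 2 (valence 2) → 0 H
  atom 8: O, bond orders sum to 1 (valence 2) → 1 H
  atom 9: S with explicit H count 0
  atom 10: C, bond orders sum to 4 (valence 4) → 0 H
  atom 11: C, bond orders sum to 3 (valence 4) → 1 H
  atom 12: C, bond orders sum to 4 (valence 4) → 0 H
  atom 13: O, bond orders sum to 1 (valence 2) → 1 H
  atom 14: O, bond orders sum to 2 (valence 2) → 0 H
Totals → C:7, H:5, N:1, O:5, S:1.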